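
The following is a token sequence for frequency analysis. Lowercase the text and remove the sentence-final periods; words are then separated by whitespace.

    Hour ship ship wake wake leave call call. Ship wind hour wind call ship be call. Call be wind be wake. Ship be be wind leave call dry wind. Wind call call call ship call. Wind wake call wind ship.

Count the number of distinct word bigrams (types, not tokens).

40 tokens → 39 bigram windows in total.
Repeated bigrams (each contributes count−1 duplicates):
  call call: 4
  call ship: 3
  be wind: 2
  call wind: 2
  leave call: 2
  ship be: 2
  wind call: 2
10 duplicate windows → 39 − 10 = 29 distinct.

29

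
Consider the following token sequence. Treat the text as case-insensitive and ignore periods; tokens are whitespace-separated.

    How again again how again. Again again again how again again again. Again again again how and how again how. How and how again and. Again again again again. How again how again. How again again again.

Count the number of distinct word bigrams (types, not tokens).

37 tokens → 36 bigram windows in total.
Repeated bigrams (each contributes count−1 duplicates):
  again again: 14
  how again: 8
  again how: 7
  and how: 2
  how and: 2
28 duplicate windows → 36 − 28 = 8 distinct.

8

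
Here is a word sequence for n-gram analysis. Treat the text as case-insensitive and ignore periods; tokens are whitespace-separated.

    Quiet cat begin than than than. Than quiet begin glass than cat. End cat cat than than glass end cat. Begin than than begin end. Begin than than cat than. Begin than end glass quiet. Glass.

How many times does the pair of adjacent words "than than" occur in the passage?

Scanning the 35 overlapping bigram windows for "than than":
  position 4–5: than than
  position 5–6: than than
  position 6–7: than than
  position 16–17: than than
  position 22–23: than than
  position 27–28: than than

6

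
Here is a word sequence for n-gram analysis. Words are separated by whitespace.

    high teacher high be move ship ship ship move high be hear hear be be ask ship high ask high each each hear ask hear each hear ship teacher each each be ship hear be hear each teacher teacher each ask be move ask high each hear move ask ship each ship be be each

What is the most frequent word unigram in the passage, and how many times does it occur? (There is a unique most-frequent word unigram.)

Unigram frequencies (highest first):
  each: 10
  be: 9
  ship: 8
  hear: 8
  high: 6
  ask: 6
  … (2 more, each ≤ 4)

"each", 10 times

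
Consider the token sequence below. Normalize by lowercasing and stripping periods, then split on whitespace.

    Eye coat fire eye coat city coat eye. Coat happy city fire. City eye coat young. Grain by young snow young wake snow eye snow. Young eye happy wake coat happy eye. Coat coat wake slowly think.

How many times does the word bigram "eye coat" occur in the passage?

5

Scanning the 36 overlapping bigram windows for "eye coat":
  position 1–2: eye coat
  position 4–5: eye coat
  position 8–9: eye coat
  position 14–15: eye coat
  position 32–33: eye coat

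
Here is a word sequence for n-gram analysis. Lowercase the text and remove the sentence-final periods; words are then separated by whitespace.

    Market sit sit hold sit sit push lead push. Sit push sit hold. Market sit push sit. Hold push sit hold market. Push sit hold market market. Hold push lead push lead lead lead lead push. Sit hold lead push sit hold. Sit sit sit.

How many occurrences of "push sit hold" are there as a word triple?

6

Scanning the 43 overlapping trigram windows for "push sit hold":
  position 11–13: push sit hold
  position 16–18: push sit hold
  position 19–21: push sit hold
  position 23–25: push sit hold
  position 36–38: push sit hold
  position 40–42: push sit hold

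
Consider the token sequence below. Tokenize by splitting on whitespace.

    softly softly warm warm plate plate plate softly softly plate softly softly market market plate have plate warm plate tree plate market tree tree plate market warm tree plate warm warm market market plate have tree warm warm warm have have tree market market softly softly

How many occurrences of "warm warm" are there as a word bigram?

4

Scanning the 45 overlapping bigram windows for "warm warm":
  position 3–4: warm warm
  position 30–31: warm warm
  position 37–38: warm warm
  position 38–39: warm warm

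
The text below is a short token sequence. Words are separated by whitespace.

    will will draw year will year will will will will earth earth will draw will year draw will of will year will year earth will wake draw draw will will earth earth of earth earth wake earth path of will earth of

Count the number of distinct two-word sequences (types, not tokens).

42 tokens → 41 bigram windows in total.
Repeated bigrams (each contributes count−1 duplicates):
  will will: 5
  will year: 4
  draw will: 3
  earth earth: 3
  will earth: 3
  year will: 3
  earth of: 2
  earth will: 2
  … (2 more repeated)
19 duplicate windows → 41 − 19 = 22 distinct.

22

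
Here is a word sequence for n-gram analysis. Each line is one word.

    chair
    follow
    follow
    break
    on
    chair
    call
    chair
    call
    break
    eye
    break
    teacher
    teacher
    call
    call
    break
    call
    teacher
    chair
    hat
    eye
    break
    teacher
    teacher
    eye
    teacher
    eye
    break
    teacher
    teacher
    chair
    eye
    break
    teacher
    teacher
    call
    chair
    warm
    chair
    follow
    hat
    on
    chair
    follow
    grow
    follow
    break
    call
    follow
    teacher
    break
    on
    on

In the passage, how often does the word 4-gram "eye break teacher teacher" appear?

4

Scanning the 51 overlapping 4-gram windows for "eye break teacher teacher":
  position 11–14: eye break teacher teacher
  position 22–25: eye break teacher teacher
  position 28–31: eye break teacher teacher
  position 33–36: eye break teacher teacher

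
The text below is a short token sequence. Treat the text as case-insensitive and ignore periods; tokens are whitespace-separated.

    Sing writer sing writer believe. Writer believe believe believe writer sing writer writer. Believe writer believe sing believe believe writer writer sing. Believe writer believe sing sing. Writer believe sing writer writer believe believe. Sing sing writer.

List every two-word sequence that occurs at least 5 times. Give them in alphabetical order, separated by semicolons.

believe writer; sing writer; writer believe

Bigram counts meeting the condition (at least 5 times):
  believe writer: 5
  sing writer: 6
  writer believe: 7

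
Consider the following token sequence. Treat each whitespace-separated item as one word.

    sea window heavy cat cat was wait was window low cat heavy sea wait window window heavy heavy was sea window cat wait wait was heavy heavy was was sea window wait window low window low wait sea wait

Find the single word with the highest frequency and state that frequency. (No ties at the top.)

"window", 8 times

Unigram frequencies (highest first):
  window: 8
  wait: 7
  heavy: 6
  was: 6
  sea: 5
  cat: 4
  … (1 more, each ≤ 3)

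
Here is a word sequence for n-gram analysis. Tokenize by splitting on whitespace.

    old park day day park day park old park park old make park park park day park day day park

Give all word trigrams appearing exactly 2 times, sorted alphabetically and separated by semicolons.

Trigram counts meeting the condition (exactly 2 times):
  day day park: 2
  day park day: 2
  park day day: 2
  park day park: 2

day day park; day park day; park day day; park day park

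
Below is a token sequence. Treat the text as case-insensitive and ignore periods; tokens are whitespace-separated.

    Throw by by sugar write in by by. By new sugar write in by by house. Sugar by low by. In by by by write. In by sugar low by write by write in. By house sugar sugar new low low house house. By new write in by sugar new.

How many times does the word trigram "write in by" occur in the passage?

5

Scanning the 48 overlapping trigram windows for "write in by":
  position 5–7: write in by
  position 12–14: write in by
  position 25–27: write in by
  position 33–35: write in by
  position 46–48: write in by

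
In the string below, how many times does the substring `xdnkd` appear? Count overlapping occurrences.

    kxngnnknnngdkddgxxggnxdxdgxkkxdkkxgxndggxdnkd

1

Sliding a length-5 window over the 45 characters (41 positions):
  position 41–45: xdnkd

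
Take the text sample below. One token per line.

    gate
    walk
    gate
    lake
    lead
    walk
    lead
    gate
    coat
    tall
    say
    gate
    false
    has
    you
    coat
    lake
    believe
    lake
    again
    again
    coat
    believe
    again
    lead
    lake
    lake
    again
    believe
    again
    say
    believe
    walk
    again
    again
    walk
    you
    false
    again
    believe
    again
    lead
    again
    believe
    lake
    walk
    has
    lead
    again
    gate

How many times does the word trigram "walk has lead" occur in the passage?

1

Scanning the 48 overlapping trigram windows for "walk has lead":
  position 46–48: walk has lead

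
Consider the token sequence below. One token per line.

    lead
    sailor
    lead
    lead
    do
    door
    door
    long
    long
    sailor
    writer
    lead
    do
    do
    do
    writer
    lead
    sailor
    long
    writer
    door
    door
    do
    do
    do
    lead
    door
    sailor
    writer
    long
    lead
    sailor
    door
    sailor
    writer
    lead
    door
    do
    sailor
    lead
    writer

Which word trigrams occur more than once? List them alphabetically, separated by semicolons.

do do do; door sailor writer; sailor writer lead

Trigram counts meeting the condition (more than once):
  do do do: 2
  door sailor writer: 2
  sailor writer lead: 2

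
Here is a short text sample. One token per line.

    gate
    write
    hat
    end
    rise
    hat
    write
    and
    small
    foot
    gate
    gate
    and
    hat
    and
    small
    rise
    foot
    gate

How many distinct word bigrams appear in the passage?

19 tokens → 18 bigram windows in total.
Repeated bigrams (each contributes count−1 duplicates):
  and small: 2
  foot gate: 2
2 duplicate windows → 18 − 2 = 16 distinct.

16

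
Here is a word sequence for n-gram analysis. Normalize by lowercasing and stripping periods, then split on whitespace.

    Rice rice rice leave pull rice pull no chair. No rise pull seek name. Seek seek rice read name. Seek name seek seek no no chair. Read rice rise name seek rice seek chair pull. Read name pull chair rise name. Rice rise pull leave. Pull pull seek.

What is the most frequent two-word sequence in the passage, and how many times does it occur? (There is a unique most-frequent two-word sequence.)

"name seek", 4 times

Bigram frequencies (highest first):
  name seek: 4
  rice rice: 2
  leave pull: 2
  no chair: 2
  rise pull: 2
  pull seek: 2
  … (27 more, each ≤ 2)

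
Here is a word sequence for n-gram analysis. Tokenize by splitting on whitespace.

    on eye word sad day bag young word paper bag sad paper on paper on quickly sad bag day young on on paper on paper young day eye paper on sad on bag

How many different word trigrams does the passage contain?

29

33 tokens → 31 trigram windows in total.
Repeated trigrams (each contributes count−1 duplicates):
  on paper on: 2
  paper on paper: 2
2 duplicate windows → 31 − 2 = 29 distinct.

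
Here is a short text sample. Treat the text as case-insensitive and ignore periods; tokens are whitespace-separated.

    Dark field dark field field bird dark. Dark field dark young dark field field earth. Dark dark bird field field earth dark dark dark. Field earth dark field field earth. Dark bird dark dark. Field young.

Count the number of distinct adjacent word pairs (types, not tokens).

36 tokens → 35 bigram windows in total.
Repeated bigrams (each contributes count−1 duplicates):
  dark field: 7
  dark dark: 5
  earth dark: 4
  field earth: 4
  field field: 4
  bird dark: 2
  dark bird: 2
  field dark: 2
22 duplicate windows → 35 − 22 = 13 distinct.

13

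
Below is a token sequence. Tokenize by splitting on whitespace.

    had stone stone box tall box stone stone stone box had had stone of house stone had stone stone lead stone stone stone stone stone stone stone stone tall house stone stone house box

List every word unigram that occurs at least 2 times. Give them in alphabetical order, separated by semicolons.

box; had; house; stone; tall

Unigram counts meeting the condition (at least 2 times):
  box: 4
  had: 4
  house: 3
  stone: 19
  tall: 2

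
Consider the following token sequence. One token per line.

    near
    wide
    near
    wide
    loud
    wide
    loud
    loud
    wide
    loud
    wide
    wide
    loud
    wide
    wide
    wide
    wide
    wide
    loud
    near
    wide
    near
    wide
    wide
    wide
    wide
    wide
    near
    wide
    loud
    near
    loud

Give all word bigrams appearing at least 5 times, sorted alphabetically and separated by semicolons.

Bigram counts meeting the condition (at least 5 times):
  near wide: 5
  wide loud: 6
  wide wide: 9

near wide; wide loud; wide wide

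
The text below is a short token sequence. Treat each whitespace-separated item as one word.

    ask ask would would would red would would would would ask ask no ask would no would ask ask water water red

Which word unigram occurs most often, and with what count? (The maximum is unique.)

Unigram frequencies (highest first):
  would: 9
  ask: 7
  red: 2
  no: 2
  water: 2

"would", 9 times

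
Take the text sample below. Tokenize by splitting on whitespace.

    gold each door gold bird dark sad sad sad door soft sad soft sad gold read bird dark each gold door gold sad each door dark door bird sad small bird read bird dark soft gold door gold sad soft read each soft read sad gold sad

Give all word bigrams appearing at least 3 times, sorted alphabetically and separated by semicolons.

Bigram counts meeting the condition (at least 3 times):
  bird dark: 3
  door gold: 3
  gold sad: 3

bird dark; door gold; gold sad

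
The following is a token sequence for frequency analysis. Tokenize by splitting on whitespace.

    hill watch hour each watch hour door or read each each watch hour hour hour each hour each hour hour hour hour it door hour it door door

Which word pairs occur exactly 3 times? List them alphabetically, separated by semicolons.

hour each; watch hour

Bigram counts meeting the condition (exactly 3 times):
  hour each: 3
  watch hour: 3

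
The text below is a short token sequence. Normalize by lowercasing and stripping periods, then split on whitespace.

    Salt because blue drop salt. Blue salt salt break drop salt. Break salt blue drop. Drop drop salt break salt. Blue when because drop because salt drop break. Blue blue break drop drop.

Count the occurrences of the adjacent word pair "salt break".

3

Scanning the 32 overlapping bigram windows for "salt break":
  position 8–9: salt break
  position 11–12: salt break
  position 18–19: salt break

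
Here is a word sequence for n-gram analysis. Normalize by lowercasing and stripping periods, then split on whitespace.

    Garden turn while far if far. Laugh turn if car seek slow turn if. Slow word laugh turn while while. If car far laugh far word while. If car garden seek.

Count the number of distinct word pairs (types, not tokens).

23

31 tokens → 30 bigram windows in total.
Repeated bigrams (each contributes count−1 duplicates):
  if car: 3
  far laugh: 2
  laugh turn: 2
  turn if: 2
  turn while: 2
  while if: 2
7 duplicate windows → 30 − 7 = 23 distinct.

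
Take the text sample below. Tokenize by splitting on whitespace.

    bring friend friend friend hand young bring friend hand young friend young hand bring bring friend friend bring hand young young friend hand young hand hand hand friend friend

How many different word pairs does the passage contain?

29 tokens → 28 bigram windows in total.
Repeated bigrams (each contributes count−1 duplicates):
  friend friend: 4
  hand young: 4
  bring friend: 3
  friend hand: 3
  hand hand: 2
  young friend: 2
  young hand: 2
13 duplicate windows → 28 − 13 = 15 distinct.

15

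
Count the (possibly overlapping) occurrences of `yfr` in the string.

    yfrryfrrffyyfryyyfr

4

Sliding a length-3 window over the 19 characters (17 positions):
  position 1–3: yfr
  position 5–7: yfr
  position 12–14: yfr
  position 17–19: yfr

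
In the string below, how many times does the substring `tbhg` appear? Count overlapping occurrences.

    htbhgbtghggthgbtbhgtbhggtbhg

4

Sliding a length-4 window over the 28 characters (25 positions):
  position 2–5: tbhg
  position 16–19: tbhg
  position 20–23: tbhg
  position 25–28: tbhg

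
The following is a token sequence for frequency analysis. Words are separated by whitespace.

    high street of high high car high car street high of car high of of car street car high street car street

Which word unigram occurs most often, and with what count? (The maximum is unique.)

Unigram frequencies (highest first):
  high: 7
  car: 6
  street: 5
  of: 4

"high", 7 times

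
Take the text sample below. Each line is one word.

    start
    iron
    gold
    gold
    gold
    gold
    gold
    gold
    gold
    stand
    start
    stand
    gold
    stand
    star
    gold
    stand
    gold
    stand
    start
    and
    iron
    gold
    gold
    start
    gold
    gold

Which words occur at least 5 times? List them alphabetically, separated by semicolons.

gold; stand

Unigram counts meeting the condition (at least 5 times):
  gold: 14
  stand: 5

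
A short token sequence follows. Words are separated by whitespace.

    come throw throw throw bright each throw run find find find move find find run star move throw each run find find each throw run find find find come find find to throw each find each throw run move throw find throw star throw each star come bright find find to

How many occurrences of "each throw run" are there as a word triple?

3

Scanning the 49 overlapping trigram windows for "each throw run":
  position 6–8: each throw run
  position 23–25: each throw run
  position 36–38: each throw run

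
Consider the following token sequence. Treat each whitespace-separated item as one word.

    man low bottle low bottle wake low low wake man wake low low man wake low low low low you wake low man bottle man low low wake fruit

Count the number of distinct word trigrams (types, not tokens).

22

29 tokens → 27 trigram windows in total.
Repeated trigrams (each contributes count−1 duplicates):
  wake low low: 3
  low low low: 2
  low low wake: 2
  man wake low: 2
5 duplicate windows → 27 − 5 = 22 distinct.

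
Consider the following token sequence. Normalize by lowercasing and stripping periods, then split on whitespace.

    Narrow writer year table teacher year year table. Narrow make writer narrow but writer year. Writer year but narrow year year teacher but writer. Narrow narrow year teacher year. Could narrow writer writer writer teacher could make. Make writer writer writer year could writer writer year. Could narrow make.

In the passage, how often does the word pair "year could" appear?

3

Scanning the 48 overlapping bigram windows for "year could":
  position 29–30: year could
  position 42–43: year could
  position 46–47: year could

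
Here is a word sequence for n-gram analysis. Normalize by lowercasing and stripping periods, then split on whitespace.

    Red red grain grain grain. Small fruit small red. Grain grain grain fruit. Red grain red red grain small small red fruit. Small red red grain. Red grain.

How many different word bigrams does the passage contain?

28 tokens → 27 bigram windows in total.
Repeated bigrams (each contributes count−1 duplicates):
  red grain: 6
  grain grain: 4
  red red: 3
  small red: 3
  fruit small: 2
  grain red: 2
  grain small: 2
15 duplicate windows → 27 − 15 = 12 distinct.

12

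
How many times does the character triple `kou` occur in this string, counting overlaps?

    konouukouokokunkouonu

2

Sliding a length-3 window over the 21 characters (19 positions):
  position 7–9: kou
  position 16–18: kou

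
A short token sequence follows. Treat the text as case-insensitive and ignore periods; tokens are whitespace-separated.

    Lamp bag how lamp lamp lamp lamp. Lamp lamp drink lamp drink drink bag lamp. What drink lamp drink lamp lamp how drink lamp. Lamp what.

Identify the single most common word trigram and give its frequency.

Trigram frequencies (highest first):
  lamp lamp lamp: 4
  lamp drink lamp: 2
  drink lamp drink: 2
  drink lamp lamp: 2
  lamp bag how: 1
  bag how lamp: 1
  … (12 more, each ≤ 1)

"lamp lamp lamp", 4 times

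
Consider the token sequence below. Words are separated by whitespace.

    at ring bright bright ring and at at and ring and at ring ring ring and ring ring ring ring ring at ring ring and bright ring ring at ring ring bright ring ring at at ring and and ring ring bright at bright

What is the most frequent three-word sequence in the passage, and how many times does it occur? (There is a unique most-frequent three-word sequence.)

Trigram frequencies (highest first):
  ring ring ring: 4
  at ring ring: 3
  ring ring at: 3
  ring and at: 2
  ring ring and: 2
  and ring ring: 2
  … (23 more, each ≤ 2)

"ring ring ring", 4 times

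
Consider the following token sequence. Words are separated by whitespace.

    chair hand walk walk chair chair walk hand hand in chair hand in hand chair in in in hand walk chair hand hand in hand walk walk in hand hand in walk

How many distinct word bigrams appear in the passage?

16

32 tokens → 31 bigram windows in total.
Repeated bigrams (each contributes count−1 duplicates):
  hand in: 4
  in hand: 4
  chair hand: 3
  hand hand: 3
  hand walk: 3
  in in: 2
  walk chair: 2
  walk walk: 2
15 duplicate windows → 31 − 15 = 16 distinct.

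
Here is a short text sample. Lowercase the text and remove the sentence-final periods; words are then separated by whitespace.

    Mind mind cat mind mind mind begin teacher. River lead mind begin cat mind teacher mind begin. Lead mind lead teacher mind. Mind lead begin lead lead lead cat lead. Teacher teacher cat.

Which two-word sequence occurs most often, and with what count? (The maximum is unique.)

"mind mind", 4 times

Bigram frequencies (highest first):
  mind mind: 4
  mind begin: 3
  cat mind: 2
  lead mind: 2
  teacher mind: 2
  begin lead: 2
  … (14 more, each ≤ 2)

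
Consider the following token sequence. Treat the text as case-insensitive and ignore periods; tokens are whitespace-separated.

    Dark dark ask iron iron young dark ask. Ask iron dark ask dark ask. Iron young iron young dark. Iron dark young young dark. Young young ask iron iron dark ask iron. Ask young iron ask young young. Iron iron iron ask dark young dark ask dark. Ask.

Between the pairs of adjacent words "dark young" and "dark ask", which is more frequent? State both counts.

"dark ask" (7 vs 3)

"dark young": 3 occurrences
"dark ask": 7 occurrences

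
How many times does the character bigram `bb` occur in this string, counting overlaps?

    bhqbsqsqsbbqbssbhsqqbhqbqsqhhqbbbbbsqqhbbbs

7

Sliding a length-2 window over the 43 characters (42 positions):
  position 10–11: bb
  position 31–32: bb
  position 32–33: bb
  position 33–34: bb
  position 34–35: bb
  position 40–41: bb
  position 41–42: bb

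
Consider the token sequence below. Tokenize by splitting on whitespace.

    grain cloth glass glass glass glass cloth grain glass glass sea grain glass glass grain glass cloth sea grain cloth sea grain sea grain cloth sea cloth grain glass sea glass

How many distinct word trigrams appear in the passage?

23

31 tokens → 29 trigram windows in total.
Repeated trigrams (each contributes count−1 duplicates):
  cloth grain glass: 2
  cloth sea grain: 2
  glass glass glass: 2
  grain cloth sea: 2
  grain glass glass: 2
  sea grain cloth: 2
6 duplicate windows → 29 − 6 = 23 distinct.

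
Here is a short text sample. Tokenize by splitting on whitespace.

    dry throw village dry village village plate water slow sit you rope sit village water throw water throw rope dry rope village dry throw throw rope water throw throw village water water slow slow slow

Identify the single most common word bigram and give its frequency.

"water throw", 3 times

Bigram frequencies (highest first):
  water throw: 3
  dry throw: 2
  throw village: 2
  village dry: 2
  water slow: 2
  village water: 2
  … (18 more, each ≤ 2)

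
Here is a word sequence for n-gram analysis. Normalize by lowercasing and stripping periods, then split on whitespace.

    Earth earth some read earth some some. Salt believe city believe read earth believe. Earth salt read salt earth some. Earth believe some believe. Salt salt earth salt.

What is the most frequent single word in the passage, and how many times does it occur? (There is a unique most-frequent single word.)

Unigram frequencies (highest first):
  earth: 8
  salt: 6
  some: 5
  believe: 5
  read: 3
  city: 1

"earth", 8 times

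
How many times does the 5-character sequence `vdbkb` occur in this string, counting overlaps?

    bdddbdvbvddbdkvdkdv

Sliding a length-5 window over the 19 characters (15 positions):
  (no match at any position)

0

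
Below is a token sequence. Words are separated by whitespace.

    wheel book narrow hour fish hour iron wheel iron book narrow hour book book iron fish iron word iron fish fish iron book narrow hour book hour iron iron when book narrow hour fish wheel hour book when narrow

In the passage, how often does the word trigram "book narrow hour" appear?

4

Scanning the 37 overlapping trigram windows for "book narrow hour":
  position 2–4: book narrow hour
  position 10–12: book narrow hour
  position 23–25: book narrow hour
  position 31–33: book narrow hour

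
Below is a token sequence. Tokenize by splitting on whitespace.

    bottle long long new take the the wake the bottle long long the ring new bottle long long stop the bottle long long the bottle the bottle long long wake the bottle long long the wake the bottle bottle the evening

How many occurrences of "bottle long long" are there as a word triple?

Scanning the 39 overlapping trigram windows for "bottle long long":
  position 1–3: bottle long long
  position 10–12: bottle long long
  position 16–18: bottle long long
  position 21–23: bottle long long
  position 27–29: bottle long long
  position 32–34: bottle long long

6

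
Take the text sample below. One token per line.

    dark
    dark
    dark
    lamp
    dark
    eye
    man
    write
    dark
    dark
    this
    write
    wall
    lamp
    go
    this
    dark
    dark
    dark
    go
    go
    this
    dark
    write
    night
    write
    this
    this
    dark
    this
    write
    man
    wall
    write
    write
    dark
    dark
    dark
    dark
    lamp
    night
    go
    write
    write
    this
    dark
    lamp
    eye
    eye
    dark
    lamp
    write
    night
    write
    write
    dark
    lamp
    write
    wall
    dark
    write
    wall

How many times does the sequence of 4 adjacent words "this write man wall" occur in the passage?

1

Scanning the 59 overlapping 4-gram windows for "this write man wall":
  position 30–33: this write man wall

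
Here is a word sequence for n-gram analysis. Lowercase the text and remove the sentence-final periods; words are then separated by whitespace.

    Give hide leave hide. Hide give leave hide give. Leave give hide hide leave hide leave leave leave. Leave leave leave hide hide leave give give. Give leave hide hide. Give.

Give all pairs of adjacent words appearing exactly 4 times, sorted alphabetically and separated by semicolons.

hide hide; hide leave

Bigram counts meeting the condition (exactly 4 times):
  hide hide: 4
  hide leave: 4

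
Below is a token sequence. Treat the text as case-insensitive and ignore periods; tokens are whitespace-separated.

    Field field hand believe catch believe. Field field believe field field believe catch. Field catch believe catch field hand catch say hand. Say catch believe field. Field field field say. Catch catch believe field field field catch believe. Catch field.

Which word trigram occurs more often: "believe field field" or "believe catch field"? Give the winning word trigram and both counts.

"believe field field" (4 vs 3)

"believe field field": 4 occurrences
"believe catch field": 3 occurrences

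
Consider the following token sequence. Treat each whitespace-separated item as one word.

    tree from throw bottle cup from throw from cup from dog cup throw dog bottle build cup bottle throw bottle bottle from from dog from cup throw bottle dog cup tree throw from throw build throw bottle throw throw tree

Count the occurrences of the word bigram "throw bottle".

Scanning the 39 overlapping bigram windows for "throw bottle":
  position 3–4: throw bottle
  position 19–20: throw bottle
  position 27–28: throw bottle
  position 36–37: throw bottle

4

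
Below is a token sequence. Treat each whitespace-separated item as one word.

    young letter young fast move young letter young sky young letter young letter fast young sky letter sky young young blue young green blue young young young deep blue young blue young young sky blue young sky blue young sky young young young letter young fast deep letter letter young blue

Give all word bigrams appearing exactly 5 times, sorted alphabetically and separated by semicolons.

letter young; young letter; young sky

Bigram counts meeting the condition (exactly 5 times):
  letter young: 5
  young letter: 5
  young sky: 5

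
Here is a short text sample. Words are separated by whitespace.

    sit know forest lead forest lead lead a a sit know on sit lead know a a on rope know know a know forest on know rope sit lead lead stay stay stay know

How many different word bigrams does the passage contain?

34 tokens → 33 bigram windows in total.
Repeated bigrams (each contributes count−1 duplicates):
  a a: 2
  forest lead: 2
  know a: 2
  know forest: 2
  lead lead: 2
  sit know: 2
  sit lead: 2
  stay stay: 2
8 duplicate windows → 33 − 8 = 25 distinct.

25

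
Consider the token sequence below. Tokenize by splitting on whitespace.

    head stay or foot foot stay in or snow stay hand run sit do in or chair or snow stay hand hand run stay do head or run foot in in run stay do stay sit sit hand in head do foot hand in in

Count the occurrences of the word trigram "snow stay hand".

2

Scanning the 43 overlapping trigram windows for "snow stay hand":
  position 9–11: snow stay hand
  position 19–21: snow stay hand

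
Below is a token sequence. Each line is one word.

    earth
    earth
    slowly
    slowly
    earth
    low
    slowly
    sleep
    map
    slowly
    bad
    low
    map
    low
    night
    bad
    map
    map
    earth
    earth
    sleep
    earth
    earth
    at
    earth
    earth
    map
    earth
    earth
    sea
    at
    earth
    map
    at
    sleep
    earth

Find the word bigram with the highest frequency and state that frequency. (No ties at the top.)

Bigram frequencies (highest first):
  earth earth: 5
  map earth: 2
  sleep earth: 2
  at earth: 2
  earth map: 2
  earth slowly: 1
  … (21 more, each ≤ 1)

"earth earth", 5 times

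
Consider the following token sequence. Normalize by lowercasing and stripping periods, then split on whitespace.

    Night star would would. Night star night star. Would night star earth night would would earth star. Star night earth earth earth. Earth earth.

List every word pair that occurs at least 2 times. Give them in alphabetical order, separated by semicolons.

earth earth; night star; star night; star would; would night; would would

Bigram counts meeting the condition (at least 2 times):
  earth earth: 4
  night star: 4
  star night: 2
  star would: 2
  would night: 2
  would would: 2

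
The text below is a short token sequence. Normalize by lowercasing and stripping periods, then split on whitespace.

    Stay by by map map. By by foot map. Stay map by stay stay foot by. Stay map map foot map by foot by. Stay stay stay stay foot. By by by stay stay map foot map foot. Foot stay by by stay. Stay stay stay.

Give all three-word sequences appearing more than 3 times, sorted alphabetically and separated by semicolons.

by stay stay; stay stay stay

Trigram counts meeting the condition (more than 3 times):
  by stay stay: 4
  stay stay stay: 4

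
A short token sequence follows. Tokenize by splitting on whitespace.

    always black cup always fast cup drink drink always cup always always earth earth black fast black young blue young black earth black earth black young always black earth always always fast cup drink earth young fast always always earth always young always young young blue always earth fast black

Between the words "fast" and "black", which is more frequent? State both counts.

"fast": 5 occurrences
"black": 8 occurrences

"black" (8 vs 5)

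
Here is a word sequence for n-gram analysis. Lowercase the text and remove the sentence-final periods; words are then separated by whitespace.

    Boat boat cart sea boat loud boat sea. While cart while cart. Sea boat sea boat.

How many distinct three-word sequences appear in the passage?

13

16 tokens → 14 trigram windows in total.
Repeated trigrams (each contributes count−1 duplicates):
  cart sea boat: 2
1 duplicate windows → 14 − 1 = 13 distinct.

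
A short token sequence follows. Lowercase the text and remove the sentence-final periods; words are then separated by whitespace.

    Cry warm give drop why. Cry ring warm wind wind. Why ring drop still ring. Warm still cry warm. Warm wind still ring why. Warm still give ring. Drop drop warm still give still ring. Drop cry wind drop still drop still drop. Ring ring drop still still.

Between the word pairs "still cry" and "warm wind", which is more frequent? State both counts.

"still cry": 1 occurrence
"warm wind": 2 occurrences

"warm wind" (2 vs 1)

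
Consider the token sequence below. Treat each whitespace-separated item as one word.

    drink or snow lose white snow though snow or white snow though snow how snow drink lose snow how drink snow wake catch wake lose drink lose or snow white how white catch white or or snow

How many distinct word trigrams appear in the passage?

33

37 tokens → 35 trigram windows in total.
Repeated trigrams (each contributes count−1 duplicates):
  snow though snow: 2
  white snow though: 2
2 duplicate windows → 35 − 2 = 33 distinct.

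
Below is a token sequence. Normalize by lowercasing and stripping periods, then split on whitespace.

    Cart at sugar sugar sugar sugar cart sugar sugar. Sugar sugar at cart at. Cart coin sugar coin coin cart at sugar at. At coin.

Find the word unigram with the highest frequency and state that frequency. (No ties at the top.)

Unigram frequencies (highest first):
  sugar: 10
  at: 6
  cart: 5
  coin: 4

"sugar", 10 times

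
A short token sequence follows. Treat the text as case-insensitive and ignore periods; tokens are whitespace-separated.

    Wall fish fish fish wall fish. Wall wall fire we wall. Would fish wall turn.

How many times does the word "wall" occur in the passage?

6

Scanning the 15 tokens for "wall":
  position 1: wall
  position 5: wall
  position 7: wall
  position 8: wall
  position 11: wall
  position 14: wall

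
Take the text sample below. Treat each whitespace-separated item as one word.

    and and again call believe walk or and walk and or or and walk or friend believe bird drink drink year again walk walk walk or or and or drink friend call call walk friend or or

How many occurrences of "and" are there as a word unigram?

6

Scanning the 37 tokens for "and":
  position 1: and
  position 2: and
  position 8: and
  position 10: and
  position 13: and
  position 28: and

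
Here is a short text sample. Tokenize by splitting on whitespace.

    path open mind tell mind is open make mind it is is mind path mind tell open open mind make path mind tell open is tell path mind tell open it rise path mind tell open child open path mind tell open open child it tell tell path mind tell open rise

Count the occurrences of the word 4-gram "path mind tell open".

6

Scanning the 49 overlapping 4-gram windows for "path mind tell open":
  position 14–17: path mind tell open
  position 21–24: path mind tell open
  position 27–30: path mind tell open
  position 33–36: path mind tell open
  position 39–42: path mind tell open
  position 48–51: path mind tell open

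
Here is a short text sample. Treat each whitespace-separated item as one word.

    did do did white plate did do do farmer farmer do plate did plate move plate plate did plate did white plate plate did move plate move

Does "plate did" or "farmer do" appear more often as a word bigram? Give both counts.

"plate did" (5 vs 1)

"plate did": 5 occurrences
"farmer do": 1 occurrence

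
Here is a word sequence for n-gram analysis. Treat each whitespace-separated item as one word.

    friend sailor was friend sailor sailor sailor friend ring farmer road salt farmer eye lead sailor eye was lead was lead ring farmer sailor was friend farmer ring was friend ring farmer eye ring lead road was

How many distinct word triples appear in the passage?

37 tokens → 35 trigram windows in total.
Repeated trigrams (each contributes count−1 duplicates):
  friend ring farmer: 2
  sailor was friend: 2
2 duplicate windows → 35 − 2 = 33 distinct.

33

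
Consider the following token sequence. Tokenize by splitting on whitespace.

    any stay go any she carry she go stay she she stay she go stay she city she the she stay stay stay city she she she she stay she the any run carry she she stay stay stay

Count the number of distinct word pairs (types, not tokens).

20

39 tokens → 38 bigram windows in total.
Repeated bigrams (each contributes count−1 duplicates):
  she she: 5
  she stay: 4
  stay she: 4
  stay stay: 4
  carry she: 2
  city she: 2
  go stay: 2
  she go: 2
  … (1 more repeated)
18 duplicate windows → 38 − 18 = 20 distinct.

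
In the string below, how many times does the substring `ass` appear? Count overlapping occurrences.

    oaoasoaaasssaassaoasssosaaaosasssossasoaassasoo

Sliding a length-3 window over the 47 characters (45 positions):
  position 9–11: ass
  position 14–16: ass
  position 19–21: ass
  position 30–32: ass
  position 41–43: ass

5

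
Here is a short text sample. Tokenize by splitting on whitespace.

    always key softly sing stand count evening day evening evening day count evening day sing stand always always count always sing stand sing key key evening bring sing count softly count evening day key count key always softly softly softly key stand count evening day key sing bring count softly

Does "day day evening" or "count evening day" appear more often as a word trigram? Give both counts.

"count evening day" (4 vs 0)

"day day evening": 0 occurrences
"count evening day": 4 occurrences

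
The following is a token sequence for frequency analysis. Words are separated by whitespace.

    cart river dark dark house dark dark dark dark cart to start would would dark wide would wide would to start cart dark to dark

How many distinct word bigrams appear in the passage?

25 tokens → 24 bigram windows in total.
Repeated bigrams (each contributes count−1 duplicates):
  dark dark: 4
  to start: 2
  wide would: 2
5 duplicate windows → 24 − 5 = 19 distinct.

19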